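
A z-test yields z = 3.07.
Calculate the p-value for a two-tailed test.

Answer: p-value ≈ 0.0021

Derivation:
For z = 3.07:
p = 2×P(Z > |3.07|) = 2×(1 - Φ(3.07)) = 0.0021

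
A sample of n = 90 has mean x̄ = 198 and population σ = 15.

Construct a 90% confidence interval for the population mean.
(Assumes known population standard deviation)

Confidence level: 90%, α = 0.1
z_0.05 = 1.645
SE = σ/√n = 15/√90 = 1.5811
Margin of error = 1.645 × 1.5811 = 2.6009
CI: x̄ ± margin = 198 ± 2.6009
CI: (195.3991, 200.6009)

Answer: (195.3991, 200.6009)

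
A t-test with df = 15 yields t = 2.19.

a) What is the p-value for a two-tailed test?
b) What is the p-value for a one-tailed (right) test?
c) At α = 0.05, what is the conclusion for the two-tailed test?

Using t-distribution with df = 15:
a) Two-tailed: p = 2×P(T > 2.19) = 0.0447
b) One-tailed: p = P(T > 2.19) = 0.0224
c) 0.0447 < 0.05, reject H₀

Answer: a) 0.0447, b) 0.0224, c) reject H₀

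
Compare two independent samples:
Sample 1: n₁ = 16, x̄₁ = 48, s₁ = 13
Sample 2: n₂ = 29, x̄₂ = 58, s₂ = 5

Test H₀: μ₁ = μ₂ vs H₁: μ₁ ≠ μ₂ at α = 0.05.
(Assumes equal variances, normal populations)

Pooled variance: s²_p = [15×13² + 28×5²]/(43) = 75.2326
s_p = 8.6737
SE = s_p×√(1/n₁ + 1/n₂) = 8.6737×√(1/16 + 1/29) = 2.7012
t = (x̄₁ - x̄₂)/SE = (48 - 58)/2.7012 = -3.7021
df = 43, t-critical = ±2.017
Decision: reject H₀

Answer: t = -3.7021, reject H₀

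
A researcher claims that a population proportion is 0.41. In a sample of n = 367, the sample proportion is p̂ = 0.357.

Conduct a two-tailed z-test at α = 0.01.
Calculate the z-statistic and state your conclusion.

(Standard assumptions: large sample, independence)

Answer: z = -2.0644, fail to reject H₀

Derivation:
H₀: p = 0.41, H₁: p ≠ 0.41
Standard error: SE = √(p₀(1-p₀)/n) = √(0.41×0.59/367) = 0.025673
z-statistic: z = (p̂ - p₀)/SE = (0.357 - 0.41)/0.025673 = -2.0644
Critical value: z_0.005 = ±2.576
p-value = 0.0390
Decision: fail to reject H₀ at α = 0.01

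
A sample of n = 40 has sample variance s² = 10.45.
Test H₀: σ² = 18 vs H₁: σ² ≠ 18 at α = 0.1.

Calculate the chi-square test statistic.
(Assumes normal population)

Answer: χ² = 22.6417, reject H₀

Derivation:
df = n - 1 = 39
χ² = (n-1)s²/σ₀² = 39×10.45/18 = 22.6417
Critical values: χ²_{0.95,39} = 25.695, χ²_{0.05,39} = 54.572
Rejection region: χ² < 25.695 or χ² > 54.572
Decision: reject H₀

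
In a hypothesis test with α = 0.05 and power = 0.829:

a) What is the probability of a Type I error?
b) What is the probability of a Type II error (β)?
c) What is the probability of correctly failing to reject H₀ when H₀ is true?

Answer: a) 0.05, b) 0.171, c) 0.95

Derivation:
a) Type I error probability = α = 0.05
b) Power = P(reject H₀ | H₁ true) = 1 - β = 0.829, so Type II error probability = β = 1 - Power = 0.171
c) P(fail to reject H₀ | H₀ true) = 1 - α = 0.95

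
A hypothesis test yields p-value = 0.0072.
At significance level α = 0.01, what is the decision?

Compare p-value to α:
0.0072 < 0.01
Decision: reject H₀

Answer: reject H₀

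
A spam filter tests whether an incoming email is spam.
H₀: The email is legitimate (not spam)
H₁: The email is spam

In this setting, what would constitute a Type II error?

Answer: Letting a spam email through to the inbox

Derivation:
Type I error: rejecting H₀ when it is actually true (false positive).
Type II error: failing to reject H₀ when H₁ is actually true (false negative).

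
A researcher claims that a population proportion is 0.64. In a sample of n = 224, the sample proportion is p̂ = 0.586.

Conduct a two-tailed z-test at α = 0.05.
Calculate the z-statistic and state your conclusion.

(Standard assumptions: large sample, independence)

H₀: p = 0.64, H₁: p ≠ 0.64
Standard error: SE = √(p₀(1-p₀)/n) = √(0.64×0.36/224) = 0.032071
z-statistic: z = (p̂ - p₀)/SE = (0.586 - 0.64)/0.032071 = -1.6838
Critical value: z_0.025 = ±1.960
p-value = 0.0922
Decision: fail to reject H₀ at α = 0.05

Answer: z = -1.6838, fail to reject H₀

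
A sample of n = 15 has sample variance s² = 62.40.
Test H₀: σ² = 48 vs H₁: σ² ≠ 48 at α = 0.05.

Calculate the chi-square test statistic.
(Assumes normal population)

df = n - 1 = 14
χ² = (n-1)s²/σ₀² = 14×62.40/48 = 18.2000
Critical values: χ²_{0.975,14} = 5.629, χ²_{0.025,14} = 26.119
Rejection region: χ² < 5.629 or χ² > 26.119
Decision: fail to reject H₀

Answer: χ² = 18.2000, fail to reject H₀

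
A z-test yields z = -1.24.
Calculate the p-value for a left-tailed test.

For z = -1.24:
p = P(Z < -1.24) = Φ(-1.24) = 0.1075

Answer: p-value ≈ 0.1075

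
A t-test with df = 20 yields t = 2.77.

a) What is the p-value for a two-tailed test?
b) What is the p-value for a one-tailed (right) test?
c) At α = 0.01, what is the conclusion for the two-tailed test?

Using t-distribution with df = 20:
a) Two-tailed: p = 2×P(T > 2.77) = 0.0118
b) One-tailed: p = P(T > 2.77) = 0.0059
c) 0.0118 ≥ 0.01, fail to reject H₀

Answer: a) 0.0118, b) 0.0059, c) fail to reject H₀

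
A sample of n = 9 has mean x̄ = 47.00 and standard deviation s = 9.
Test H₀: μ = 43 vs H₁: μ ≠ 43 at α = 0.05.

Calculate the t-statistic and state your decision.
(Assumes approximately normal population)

Answer: t = 1.3333, fail to reject H₀

Derivation:
df = n - 1 = 8
SE = s/√n = 9/√9 = 3.0000
t = (x̄ - μ₀)/SE = (47.00 - 43)/3.0000 = 1.3333
Critical value: t_{0.025,8} = ±2.306
p-value ≈ 0.2191
Decision: fail to reject H₀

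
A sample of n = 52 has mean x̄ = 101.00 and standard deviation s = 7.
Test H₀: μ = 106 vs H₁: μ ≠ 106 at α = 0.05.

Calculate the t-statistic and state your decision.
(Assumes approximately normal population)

Answer: t = -5.1509, reject H₀

Derivation:
df = n - 1 = 51
SE = s/√n = 7/√52 = 0.9707
t = (x̄ - μ₀)/SE = (101.00 - 106)/0.9707 = -5.1509
Critical value: t_{0.025,51} = ±2.008
p-value < 0.0001
Decision: reject H₀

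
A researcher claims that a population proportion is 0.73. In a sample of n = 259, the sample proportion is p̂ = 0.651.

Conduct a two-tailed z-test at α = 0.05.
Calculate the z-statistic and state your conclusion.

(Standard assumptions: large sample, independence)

Answer: z = -2.8638, reject H₀

Derivation:
H₀: p = 0.73, H₁: p ≠ 0.73
Standard error: SE = √(p₀(1-p₀)/n) = √(0.73×0.27/259) = 0.027586
z-statistic: z = (p̂ - p₀)/SE = (0.651 - 0.73)/0.027586 = -2.8638
Critical value: z_0.025 = ±1.960
p-value = 0.0042
Decision: reject H₀ at α = 0.05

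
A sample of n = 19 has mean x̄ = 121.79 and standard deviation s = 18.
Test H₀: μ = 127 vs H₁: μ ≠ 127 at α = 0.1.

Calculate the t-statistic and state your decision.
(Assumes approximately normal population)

Answer: t = -1.2617, fail to reject H₀

Derivation:
df = n - 1 = 18
SE = s/√n = 18/√19 = 4.1295
t = (x̄ - μ₀)/SE = (121.79 - 127)/4.1295 = -1.2617
Critical value: t_{0.05,18} = ±1.734
p-value ≈ 0.2232
Decision: fail to reject H₀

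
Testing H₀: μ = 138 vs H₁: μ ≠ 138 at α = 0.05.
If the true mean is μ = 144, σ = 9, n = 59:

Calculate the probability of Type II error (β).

SE = σ/√n = 9/√59 = 1.1717
Critical values: μ₀ ± z_0.025×SE = 138 ± 1.960×1.1717
Acceptance region: (135.7035, 140.2965)
Under H₁ (μ = 144): z_high = (140.2965 - 144)/1.1717 = -3.1608, z_low = (135.7035 - 144)/1.1717 = -7.0807
β = P(not reject | H₁) = Φ(-3.1608) - Φ(-7.0807) ≈ 0.0008

Answer: β ≈ 0.0008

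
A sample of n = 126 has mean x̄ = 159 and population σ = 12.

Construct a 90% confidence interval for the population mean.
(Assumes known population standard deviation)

Confidence level: 90%, α = 0.1
z_0.05 = 1.645
SE = σ/√n = 12/√126 = 1.0690
Margin of error = 1.645 × 1.0690 = 1.7585
CI: x̄ ± margin = 159 ± 1.7585
CI: (157.2415, 160.7585)

Answer: (157.2415, 160.7585)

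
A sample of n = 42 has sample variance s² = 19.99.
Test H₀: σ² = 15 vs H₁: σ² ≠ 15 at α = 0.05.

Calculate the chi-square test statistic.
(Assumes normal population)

Answer: χ² = 54.6393, fail to reject H₀

Derivation:
df = n - 1 = 41
χ² = (n-1)s²/σ₀² = 41×19.99/15 = 54.6393
Critical values: χ²_{0.975,41} = 25.215, χ²_{0.025,41} = 60.561
Rejection region: χ² < 25.215 or χ² > 60.561
Decision: fail to reject H₀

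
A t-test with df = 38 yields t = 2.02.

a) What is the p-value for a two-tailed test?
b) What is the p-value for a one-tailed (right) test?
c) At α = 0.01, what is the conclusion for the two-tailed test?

Using t-distribution with df = 38:
a) Two-tailed: p = 2×P(T > 2.02) = 0.0505
b) One-tailed: p = P(T > 2.02) = 0.0252
c) 0.0505 ≥ 0.01, fail to reject H₀

Answer: a) 0.0505, b) 0.0252, c) fail to reject H₀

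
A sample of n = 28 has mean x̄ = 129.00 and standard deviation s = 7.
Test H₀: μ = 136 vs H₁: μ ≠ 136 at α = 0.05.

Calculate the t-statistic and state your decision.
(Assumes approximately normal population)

Answer: t = -5.2914, reject H₀

Derivation:
df = n - 1 = 27
SE = s/√n = 7/√28 = 1.3229
t = (x̄ - μ₀)/SE = (129.00 - 136)/1.3229 = -5.2914
Critical value: t_{0.025,27} = ±2.052
p-value < 0.0001
Decision: reject H₀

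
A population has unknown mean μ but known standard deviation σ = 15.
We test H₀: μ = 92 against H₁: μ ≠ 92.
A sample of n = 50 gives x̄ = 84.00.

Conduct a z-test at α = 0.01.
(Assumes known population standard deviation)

Standard error: SE = σ/√n = 15/√50 = 2.1213
z-statistic: z = (x̄ - μ₀)/SE = (84.00 - 92)/2.1213 = -3.7713
Critical value: ±2.576
p-value = 0.0002
Decision: reject H₀

Answer: z = -3.7713, reject H₀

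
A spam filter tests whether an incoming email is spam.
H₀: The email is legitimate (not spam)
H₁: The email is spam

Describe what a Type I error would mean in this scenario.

Answer: Marking a legitimate email as spam

Derivation:
Type I error (α): Rejecting H₀ when H₀ is true
Type II error (β): Failing to reject H₀ when H₁ is true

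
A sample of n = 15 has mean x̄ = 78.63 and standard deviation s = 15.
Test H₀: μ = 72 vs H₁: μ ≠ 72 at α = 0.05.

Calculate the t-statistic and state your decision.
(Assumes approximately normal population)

df = n - 1 = 14
SE = s/√n = 15/√15 = 3.8730
t = (x̄ - μ₀)/SE = (78.63 - 72)/3.8730 = 1.7119
Critical value: t_{0.025,14} = ±2.145
p-value ≈ 0.1090
Decision: fail to reject H₀

Answer: t = 1.7119, fail to reject H₀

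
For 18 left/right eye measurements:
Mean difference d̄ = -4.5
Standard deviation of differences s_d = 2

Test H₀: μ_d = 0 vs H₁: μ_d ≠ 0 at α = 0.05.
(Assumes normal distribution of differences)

Answer: t = -9.5460, reject H₀

Derivation:
df = n - 1 = 17
SE = s_d/√n = 2/√18 = 0.4714
t = d̄/SE = -4.5/0.4714 = -9.5460
Critical value: t_{0.025,17} = ±2.110
p-value < 0.0001
Decision: reject H₀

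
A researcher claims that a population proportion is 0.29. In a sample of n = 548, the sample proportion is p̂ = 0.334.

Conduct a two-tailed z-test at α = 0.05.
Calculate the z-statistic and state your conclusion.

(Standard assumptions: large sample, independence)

H₀: p = 0.29, H₁: p ≠ 0.29
Standard error: SE = √(p₀(1-p₀)/n) = √(0.29×0.71/548) = 0.019384
z-statistic: z = (p̂ - p₀)/SE = (0.334 - 0.29)/0.019384 = 2.2699
Critical value: z_0.025 = ±1.960
p-value = 0.0232
Decision: reject H₀ at α = 0.05

Answer: z = 2.2699, reject H₀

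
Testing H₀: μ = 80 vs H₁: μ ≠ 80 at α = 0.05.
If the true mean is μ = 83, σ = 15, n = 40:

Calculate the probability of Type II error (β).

SE = σ/√n = 15/√40 = 2.3717
Critical values: μ₀ ± z_0.025×SE = 80 ± 1.960×2.3717
Acceptance region: (75.3515, 84.6485)
Under H₁ (μ = 83): z_high = (84.6485 - 83)/2.3717 = 0.6951, z_low = (75.3515 - 83)/2.3717 = -3.2249
β = P(not reject | H₁) = Φ(0.6951) - Φ(-3.2249) ≈ 0.7559

Answer: β ≈ 0.7559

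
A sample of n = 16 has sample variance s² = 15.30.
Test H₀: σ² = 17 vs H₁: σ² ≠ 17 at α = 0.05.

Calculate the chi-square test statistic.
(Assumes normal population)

df = n - 1 = 15
χ² = (n-1)s²/σ₀² = 15×15.30/17 = 13.5000
Critical values: χ²_{0.975,15} = 6.262, χ²_{0.025,15} = 27.488
Rejection region: χ² < 6.262 or χ² > 27.488
Decision: fail to reject H₀

Answer: χ² = 13.5000, fail to reject H₀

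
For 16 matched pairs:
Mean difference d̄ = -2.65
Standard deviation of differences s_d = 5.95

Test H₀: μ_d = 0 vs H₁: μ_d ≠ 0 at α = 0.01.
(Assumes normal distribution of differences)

Answer: t = -1.7815, fail to reject H₀

Derivation:
df = n - 1 = 15
SE = s_d/√n = 5.95/√16 = 1.4875
t = d̄/SE = -2.65/1.4875 = -1.7815
Critical value: t_{0.005,15} = ±2.947
p-value ≈ 0.0951
Decision: fail to reject H₀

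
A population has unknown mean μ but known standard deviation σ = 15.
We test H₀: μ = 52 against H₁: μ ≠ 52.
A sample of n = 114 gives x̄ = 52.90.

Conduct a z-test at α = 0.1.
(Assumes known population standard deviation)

Answer: z = 0.6406, fail to reject H₀

Derivation:
Standard error: SE = σ/√n = 15/√114 = 1.4049
z-statistic: z = (x̄ - μ₀)/SE = (52.90 - 52)/1.4049 = 0.6406
Critical value: ±1.645
p-value = 0.5218
Decision: fail to reject H₀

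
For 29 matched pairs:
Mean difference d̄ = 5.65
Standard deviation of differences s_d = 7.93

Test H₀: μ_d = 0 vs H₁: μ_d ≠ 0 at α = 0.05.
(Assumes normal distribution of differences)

df = n - 1 = 28
SE = s_d/√n = 7.93/√29 = 1.4726
t = d̄/SE = 5.65/1.4726 = 3.8368
Critical value: t_{0.025,28} = ±2.048
p-value ≈ 0.0006
Decision: reject H₀

Answer: t = 3.8368, reject H₀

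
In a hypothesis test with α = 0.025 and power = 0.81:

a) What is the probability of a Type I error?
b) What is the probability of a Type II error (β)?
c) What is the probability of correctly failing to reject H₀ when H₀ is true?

Answer: a) 0.025, b) 0.19, c) 0.975

Derivation:
a) Type I error probability = α = 0.025
b) Power = P(reject H₀ | H₁ true) = 1 - β = 0.81, so Type II error probability = β = 1 - Power = 0.19
c) P(fail to reject H₀ | H₀ true) = 1 - α = 0.975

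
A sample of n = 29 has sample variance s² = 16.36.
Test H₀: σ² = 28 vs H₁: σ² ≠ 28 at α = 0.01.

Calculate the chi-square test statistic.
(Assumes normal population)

Answer: χ² = 16.3600, fail to reject H₀

Derivation:
df = n - 1 = 28
χ² = (n-1)s²/σ₀² = 28×16.36/28 = 16.3600
Critical values: χ²_{0.995,28} = 12.461, χ²_{0.005,28} = 50.993
Rejection region: χ² < 12.461 or χ² > 50.993
Decision: fail to reject H₀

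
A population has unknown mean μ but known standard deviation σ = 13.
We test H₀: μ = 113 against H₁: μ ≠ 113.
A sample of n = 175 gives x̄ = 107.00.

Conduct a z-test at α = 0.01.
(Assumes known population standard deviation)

Answer: z = -6.1056, reject H₀

Derivation:
Standard error: SE = σ/√n = 13/√175 = 0.9827
z-statistic: z = (x̄ - μ₀)/SE = (107.00 - 113)/0.9827 = -6.1056
Critical value: ±2.576
p-value < 0.0001
Decision: reject H₀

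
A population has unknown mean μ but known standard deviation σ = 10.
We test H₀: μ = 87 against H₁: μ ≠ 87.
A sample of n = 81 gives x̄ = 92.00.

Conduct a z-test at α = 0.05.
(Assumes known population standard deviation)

Answer: z = 4.5000, reject H₀

Derivation:
Standard error: SE = σ/√n = 10/√81 = 1.1111
z-statistic: z = (x̄ - μ₀)/SE = (92.00 - 87)/1.1111 = 4.5000
Critical value: ±1.960
p-value < 0.0001
Decision: reject H₀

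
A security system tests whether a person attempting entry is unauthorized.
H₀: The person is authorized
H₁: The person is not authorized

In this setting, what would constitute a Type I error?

A Type I error (probability α) occurs when we reject a true H₀.
A Type II error (probability β) occurs when we fail to reject a false H₀.

Answer: Denying entry to an authorized person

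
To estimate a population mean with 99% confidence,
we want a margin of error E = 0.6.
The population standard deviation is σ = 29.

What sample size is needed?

z_0.005 = 2.576
n = (z×σ/E)² = (2.576×29/0.6)²
n = 15501.9100
Round up: n = 15502

Answer: n = 15502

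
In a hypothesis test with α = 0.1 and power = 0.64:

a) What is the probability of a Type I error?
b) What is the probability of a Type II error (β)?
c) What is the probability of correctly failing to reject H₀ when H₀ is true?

a) Type I error probability = α = 0.1
b) Power = P(reject H₀ | H₁ true) = 1 - β = 0.64, so Type II error probability = β = 1 - Power = 0.36
c) P(fail to reject H₀ | H₀ true) = 1 - α = 0.9

Answer: a) 0.1, b) 0.36, c) 0.9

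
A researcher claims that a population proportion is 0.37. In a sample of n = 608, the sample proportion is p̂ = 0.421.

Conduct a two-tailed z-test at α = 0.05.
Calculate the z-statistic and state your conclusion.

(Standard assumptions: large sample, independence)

H₀: p = 0.37, H₁: p ≠ 0.37
Standard error: SE = √(p₀(1-p₀)/n) = √(0.37×0.63/608) = 0.019580
z-statistic: z = (p̂ - p₀)/SE = (0.421 - 0.37)/0.019580 = 2.6047
Critical value: z_0.025 = ±1.960
p-value = 0.0092
Decision: reject H₀ at α = 0.05

Answer: z = 2.6047, reject H₀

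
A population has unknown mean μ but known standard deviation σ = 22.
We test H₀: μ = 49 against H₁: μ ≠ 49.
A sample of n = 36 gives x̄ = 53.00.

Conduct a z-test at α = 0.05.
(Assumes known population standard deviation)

Answer: z = 1.0909, fail to reject H₀

Derivation:
Standard error: SE = σ/√n = 22/√36 = 3.6667
z-statistic: z = (x̄ - μ₀)/SE = (53.00 - 49)/3.6667 = 1.0909
Critical value: ±1.960
p-value = 0.2753
Decision: fail to reject H₀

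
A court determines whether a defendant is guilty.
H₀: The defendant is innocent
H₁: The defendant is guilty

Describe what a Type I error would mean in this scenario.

Type I error: rejecting H₀ when it is actually true (false positive).
Type II error: failing to reject H₀ when H₁ is actually true (false negative).

Answer: Convicting an innocent person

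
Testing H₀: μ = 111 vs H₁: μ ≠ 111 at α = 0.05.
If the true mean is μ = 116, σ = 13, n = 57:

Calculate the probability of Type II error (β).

Answer: β ≈ 0.1726

Derivation:
SE = σ/√n = 13/√57 = 1.7219
Critical values: μ₀ ± z_0.025×SE = 111 ± 1.960×1.7219
Acceptance region: (107.6251, 114.3749)
Under H₁ (μ = 116): z_high = (114.3749 - 116)/1.7219 = -0.9438, z_low = (107.6251 - 116)/1.7219 = -4.8638
β = P(not reject | H₁) = Φ(-0.9438) - Φ(-4.8638) ≈ 0.1726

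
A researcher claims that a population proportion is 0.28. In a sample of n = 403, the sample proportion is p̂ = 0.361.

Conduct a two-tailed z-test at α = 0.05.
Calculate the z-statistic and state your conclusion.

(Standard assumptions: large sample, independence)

H₀: p = 0.28, H₁: p ≠ 0.28
Standard error: SE = √(p₀(1-p₀)/n) = √(0.28×0.72/403) = 0.022366
z-statistic: z = (p̂ - p₀)/SE = (0.361 - 0.28)/0.022366 = 3.6216
Critical value: z_0.025 = ±1.960
p-value = 0.0003
Decision: reject H₀ at α = 0.05

Answer: z = 3.6216, reject H₀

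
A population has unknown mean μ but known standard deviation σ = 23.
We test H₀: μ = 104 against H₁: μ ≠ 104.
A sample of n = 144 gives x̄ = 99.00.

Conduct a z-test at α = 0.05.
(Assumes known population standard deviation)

Standard error: SE = σ/√n = 23/√144 = 1.9167
z-statistic: z = (x̄ - μ₀)/SE = (99.00 - 104)/1.9167 = -2.6087
Critical value: ±1.960
p-value = 0.0091
Decision: reject H₀

Answer: z = -2.6087, reject H₀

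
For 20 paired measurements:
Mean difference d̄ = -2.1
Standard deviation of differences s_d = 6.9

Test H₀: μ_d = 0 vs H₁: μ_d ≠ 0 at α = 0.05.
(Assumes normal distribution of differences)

df = n - 1 = 19
SE = s_d/√n = 6.9/√20 = 1.5429
t = d̄/SE = -2.1/1.5429 = -1.3611
Critical value: t_{0.025,19} = ±2.093
p-value ≈ 0.1894
Decision: fail to reject H₀

Answer: t = -1.3611, fail to reject H₀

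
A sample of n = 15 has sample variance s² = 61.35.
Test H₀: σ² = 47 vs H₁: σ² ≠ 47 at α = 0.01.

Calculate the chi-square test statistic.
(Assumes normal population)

df = n - 1 = 14
χ² = (n-1)s²/σ₀² = 14×61.35/47 = 18.2745
Critical values: χ²_{0.995,14} = 4.075, χ²_{0.005,14} = 31.319
Rejection region: χ² < 4.075 or χ² > 31.319
Decision: fail to reject H₀

Answer: χ² = 18.2745, fail to reject H₀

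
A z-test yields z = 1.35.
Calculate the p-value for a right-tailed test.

Answer: p-value ≈ 0.0885

Derivation:
For z = 1.35:
p = P(Z > 1.35) = 1 - Φ(1.35) = 0.0885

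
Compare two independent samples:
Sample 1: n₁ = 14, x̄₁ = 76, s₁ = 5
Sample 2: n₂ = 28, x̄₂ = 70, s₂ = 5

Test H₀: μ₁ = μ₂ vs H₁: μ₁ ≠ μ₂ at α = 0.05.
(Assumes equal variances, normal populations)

Answer: t = 3.6661, reject H₀

Derivation:
Pooled variance: s²_p = [13×5² + 27×5²]/(40) = 25.0000
s_p = 5.0000
SE = s_p×√(1/n₁ + 1/n₂) = 5.0000×√(1/14 + 1/28) = 1.6366
t = (x̄₁ - x̄₂)/SE = (76 - 70)/1.6366 = 3.6661
df = 40, t-critical = ±2.021
Decision: reject H₀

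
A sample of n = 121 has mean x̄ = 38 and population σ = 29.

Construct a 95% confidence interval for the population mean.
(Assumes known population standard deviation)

Answer: (32.8327, 43.1673)

Derivation:
Confidence level: 95%, α = 0.05
z_0.025 = 1.960
SE = σ/√n = 29/√121 = 2.6364
Margin of error = 1.960 × 2.6364 = 5.1673
CI: x̄ ± margin = 38 ± 5.1673
CI: (32.8327, 43.1673)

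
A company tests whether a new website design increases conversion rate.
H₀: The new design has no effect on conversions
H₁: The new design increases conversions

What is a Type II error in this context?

Type I error (α): Rejecting H₀ when H₀ is true
Type II error (β): Failing to reject H₀ when H₁ is true

Answer: Keeping the old design when the new one would have increased conversions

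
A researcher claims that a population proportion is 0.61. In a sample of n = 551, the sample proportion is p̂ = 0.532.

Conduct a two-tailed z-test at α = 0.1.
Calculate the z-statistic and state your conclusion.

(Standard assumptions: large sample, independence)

H₀: p = 0.61, H₁: p ≠ 0.61
Standard error: SE = √(p₀(1-p₀)/n) = √(0.61×0.39/551) = 0.020779
z-statistic: z = (p̂ - p₀)/SE = (0.532 - 0.61)/0.020779 = -3.7538
Critical value: z_0.05 = ±1.645
p-value = 0.0002
Decision: reject H₀ at α = 0.1

Answer: z = -3.7538, reject H₀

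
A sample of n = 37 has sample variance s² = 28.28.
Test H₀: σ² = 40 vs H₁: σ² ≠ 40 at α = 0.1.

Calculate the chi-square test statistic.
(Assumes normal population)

df = n - 1 = 36
χ² = (n-1)s²/σ₀² = 36×28.28/40 = 25.4520
Critical values: χ²_{0.95,36} = 23.269, χ²_{0.05,36} = 50.998
Rejection region: χ² < 23.269 or χ² > 50.998
Decision: fail to reject H₀

Answer: χ² = 25.4520, fail to reject H₀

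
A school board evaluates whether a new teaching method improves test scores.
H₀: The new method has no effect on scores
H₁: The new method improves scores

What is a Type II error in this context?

Type I error (α): Rejecting H₀ when H₀ is true
Type II error (β): Failing to reject H₀ when H₁ is true

Answer: Failing to adopt an effective teaching method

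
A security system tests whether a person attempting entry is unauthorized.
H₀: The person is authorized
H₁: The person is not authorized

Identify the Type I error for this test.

Answer: Denying entry to an authorized person

Derivation:
A Type I error (probability α) occurs when we reject a true H₀.
A Type II error (probability β) occurs when we fail to reject a false H₀.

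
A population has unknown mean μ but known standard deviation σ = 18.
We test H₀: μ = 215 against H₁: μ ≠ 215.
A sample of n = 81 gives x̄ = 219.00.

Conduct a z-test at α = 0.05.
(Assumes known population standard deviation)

Answer: z = 2.0000, reject H₀

Derivation:
Standard error: SE = σ/√n = 18/√81 = 2.0000
z-statistic: z = (x̄ - μ₀)/SE = (219.00 - 215)/2.0000 = 2.0000
Critical value: ±1.960
p-value = 0.0455
Decision: reject H₀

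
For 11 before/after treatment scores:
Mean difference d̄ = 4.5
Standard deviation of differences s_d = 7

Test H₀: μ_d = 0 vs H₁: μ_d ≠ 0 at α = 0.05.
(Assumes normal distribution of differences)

df = n - 1 = 10
SE = s_d/√n = 7/√11 = 2.1106
t = d̄/SE = 4.5/2.1106 = 2.1321
Critical value: t_{0.025,10} = ±2.228
p-value ≈ 0.0588
Decision: fail to reject H₀

Answer: t = 2.1321, fail to reject H₀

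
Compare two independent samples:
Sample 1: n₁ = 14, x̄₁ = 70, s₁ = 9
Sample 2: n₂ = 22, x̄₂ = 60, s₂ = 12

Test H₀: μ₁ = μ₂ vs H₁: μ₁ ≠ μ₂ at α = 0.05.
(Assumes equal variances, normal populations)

Answer: t = 2.6712, reject H₀

Derivation:
Pooled variance: s²_p = [13×9² + 21×12²]/(34) = 119.9118
s_p = 10.9504
SE = s_p×√(1/n₁ + 1/n₂) = 10.9504×√(1/14 + 1/22) = 3.7437
t = (x̄₁ - x̄₂)/SE = (70 - 60)/3.7437 = 2.6712
df = 34, t-critical = ±2.032
Decision: reject H₀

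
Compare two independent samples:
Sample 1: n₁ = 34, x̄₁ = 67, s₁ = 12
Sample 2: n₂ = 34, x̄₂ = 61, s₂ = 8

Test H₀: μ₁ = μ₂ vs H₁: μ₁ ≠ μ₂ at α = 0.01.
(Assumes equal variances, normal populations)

Pooled variance: s²_p = [33×12² + 33×8²]/(66) = 104.0000
s_p = 10.1980
SE = s_p×√(1/n₁ + 1/n₂) = 10.1980×√(1/34 + 1/34) = 2.4734
t = (x̄₁ - x̄₂)/SE = (67 - 61)/2.4734 = 2.4258
df = 66, t-critical = ±2.652
Decision: fail to reject H₀

Answer: t = 2.4258, fail to reject H₀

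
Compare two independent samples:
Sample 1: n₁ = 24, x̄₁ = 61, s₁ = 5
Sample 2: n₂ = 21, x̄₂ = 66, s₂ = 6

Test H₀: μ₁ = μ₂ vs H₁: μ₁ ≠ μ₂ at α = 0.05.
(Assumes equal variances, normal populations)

Pooled variance: s²_p = [23×5² + 20×6²]/(43) = 30.1163
s_p = 5.4878
SE = s_p×√(1/n₁ + 1/n₂) = 5.4878×√(1/24 + 1/21) = 1.6398
t = (x̄₁ - x̄₂)/SE = (61 - 66)/1.6398 = -3.0492
df = 43, t-critical = ±2.017
Decision: reject H₀

Answer: t = -3.0492, reject H₀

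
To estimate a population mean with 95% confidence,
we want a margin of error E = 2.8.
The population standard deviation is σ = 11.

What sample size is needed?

z_0.025 = 1.960
n = (z×σ/E)² = (1.960×11/2.8)²
n = 59.2900
Round up: n = 60

Answer: n = 60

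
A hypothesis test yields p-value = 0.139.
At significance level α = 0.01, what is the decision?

Answer: fail to reject H₀

Derivation:
Compare p-value to α:
0.139 ≥ 0.01
Decision: fail to reject H₀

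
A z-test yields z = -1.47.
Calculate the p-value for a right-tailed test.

For z = -1.47:
p = P(Z > -1.47) = 1 - Φ(-1.47) = 0.9292

Answer: p-value ≈ 0.9292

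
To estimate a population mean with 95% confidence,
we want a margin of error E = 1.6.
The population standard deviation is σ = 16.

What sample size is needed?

z_0.025 = 1.960
n = (z×σ/E)² = (1.960×16/1.6)²
n = 384.1600
Round up: n = 385

Answer: n = 385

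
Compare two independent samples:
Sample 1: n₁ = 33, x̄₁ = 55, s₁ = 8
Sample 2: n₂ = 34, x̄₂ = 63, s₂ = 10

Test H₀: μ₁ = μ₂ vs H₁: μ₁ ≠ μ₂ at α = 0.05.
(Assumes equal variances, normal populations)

Pooled variance: s²_p = [32×8² + 33×10²]/(65) = 82.2769
s_p = 9.0707
SE = s_p×√(1/n₁ + 1/n₂) = 9.0707×√(1/33 + 1/34) = 2.2166
t = (x̄₁ - x̄₂)/SE = (55 - 63)/2.2166 = -3.6091
df = 65, t-critical = ±1.997
Decision: reject H₀

Answer: t = -3.6091, reject H₀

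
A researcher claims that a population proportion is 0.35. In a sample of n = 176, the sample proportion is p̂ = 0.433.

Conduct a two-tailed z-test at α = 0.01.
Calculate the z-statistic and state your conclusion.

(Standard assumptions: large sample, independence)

Answer: z = 2.3086, fail to reject H₀

Derivation:
H₀: p = 0.35, H₁: p ≠ 0.35
Standard error: SE = √(p₀(1-p₀)/n) = √(0.35×0.65/176) = 0.035953
z-statistic: z = (p̂ - p₀)/SE = (0.433 - 0.35)/0.035953 = 2.3086
Critical value: z_0.005 = ±2.576
p-value = 0.0210
Decision: fail to reject H₀ at α = 0.01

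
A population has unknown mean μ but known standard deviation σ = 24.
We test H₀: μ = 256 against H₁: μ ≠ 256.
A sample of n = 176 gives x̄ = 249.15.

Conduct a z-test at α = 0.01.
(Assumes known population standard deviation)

Answer: z = -3.7864, reject H₀

Derivation:
Standard error: SE = σ/√n = 24/√176 = 1.8091
z-statistic: z = (x̄ - μ₀)/SE = (249.15 - 256)/1.8091 = -3.7864
Critical value: ±2.576
p-value = 0.0002
Decision: reject H₀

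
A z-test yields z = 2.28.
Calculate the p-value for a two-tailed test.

Answer: p-value ≈ 0.0226

Derivation:
For z = 2.28:
p = 2×P(Z > |2.28|) = 2×(1 - Φ(2.28)) = 0.0226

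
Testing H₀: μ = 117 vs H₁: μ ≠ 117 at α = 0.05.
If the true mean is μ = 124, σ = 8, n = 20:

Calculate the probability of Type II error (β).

SE = σ/√n = 8/√20 = 1.7889
Critical values: μ₀ ± z_0.025×SE = 117 ± 1.960×1.7889
Acceptance region: (113.4938, 120.5062)
Under H₁ (μ = 124): z_high = (120.5062 - 124)/1.7889 = -1.9530, z_low = (113.4938 - 124)/1.7889 = -5.8730
β = P(not reject | H₁) = Φ(-1.9530) - Φ(-5.8730) ≈ 0.0254

Answer: β ≈ 0.0254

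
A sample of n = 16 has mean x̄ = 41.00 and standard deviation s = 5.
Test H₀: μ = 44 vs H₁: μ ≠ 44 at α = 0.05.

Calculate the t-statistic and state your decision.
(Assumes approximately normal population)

df = n - 1 = 15
SE = s/√n = 5/√16 = 1.2500
t = (x̄ - μ₀)/SE = (41.00 - 44)/1.2500 = -2.4000
Critical value: t_{0.025,15} = ±2.131
p-value ≈ 0.0298
Decision: reject H₀

Answer: t = -2.4000, reject H₀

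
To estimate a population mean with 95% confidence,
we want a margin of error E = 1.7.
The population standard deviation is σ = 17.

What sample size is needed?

z_0.025 = 1.960
n = (z×σ/E)² = (1.960×17/1.7)²
n = 384.1600
Round up: n = 385

Answer: n = 385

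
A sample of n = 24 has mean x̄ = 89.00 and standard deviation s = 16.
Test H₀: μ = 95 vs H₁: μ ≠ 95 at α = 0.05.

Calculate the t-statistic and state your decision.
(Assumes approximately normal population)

Answer: t = -1.8371, fail to reject H₀

Derivation:
df = n - 1 = 23
SE = s/√n = 16/√24 = 3.2660
t = (x̄ - μ₀)/SE = (89.00 - 95)/3.2660 = -1.8371
Critical value: t_{0.025,23} = ±2.069
p-value ≈ 0.0792
Decision: fail to reject H₀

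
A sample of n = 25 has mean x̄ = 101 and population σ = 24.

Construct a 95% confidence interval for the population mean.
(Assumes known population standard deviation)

Confidence level: 95%, α = 0.05
z_0.025 = 1.960
SE = σ/√n = 24/√25 = 4.8000
Margin of error = 1.960 × 4.8000 = 9.4080
CI: x̄ ± margin = 101 ± 9.4080
CI: (91.5920, 110.4080)

Answer: (91.5920, 110.4080)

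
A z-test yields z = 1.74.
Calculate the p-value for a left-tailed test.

Answer: p-value ≈ 0.9591

Derivation:
For z = 1.74:
p = P(Z < 1.74) = Φ(1.74) = 0.9591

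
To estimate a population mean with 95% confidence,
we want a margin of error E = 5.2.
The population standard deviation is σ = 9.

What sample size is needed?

z_0.025 = 1.960
n = (z×σ/E)² = (1.960×9/5.2)²
n = 11.5078
Round up: n = 12

Answer: n = 12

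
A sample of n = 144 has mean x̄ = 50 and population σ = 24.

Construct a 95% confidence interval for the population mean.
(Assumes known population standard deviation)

Confidence level: 95%, α = 0.05
z_0.025 = 1.960
SE = σ/√n = 24/√144 = 2.0000
Margin of error = 1.960 × 2.0000 = 3.9200
CI: x̄ ± margin = 50 ± 3.9200
CI: (46.0800, 53.9200)

Answer: (46.0800, 53.9200)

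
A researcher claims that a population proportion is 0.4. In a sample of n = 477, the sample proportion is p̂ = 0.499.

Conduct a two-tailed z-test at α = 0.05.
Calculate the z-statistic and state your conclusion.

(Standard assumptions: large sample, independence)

H₀: p = 0.4, H₁: p ≠ 0.4
Standard error: SE = √(p₀(1-p₀)/n) = √(0.4×0.6/477) = 0.022431
z-statistic: z = (p̂ - p₀)/SE = (0.499 - 0.4)/0.022431 = 4.4135
Critical value: z_0.025 = ±1.960
p-value < 0.0001
Decision: reject H₀ at α = 0.05

Answer: z = 4.4135, reject H₀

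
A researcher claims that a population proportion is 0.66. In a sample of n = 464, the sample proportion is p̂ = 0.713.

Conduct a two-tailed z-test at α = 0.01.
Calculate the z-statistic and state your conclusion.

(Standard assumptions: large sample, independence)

H₀: p = 0.66, H₁: p ≠ 0.66
Standard error: SE = √(p₀(1-p₀)/n) = √(0.66×0.34/464) = 0.021991
z-statistic: z = (p̂ - p₀)/SE = (0.713 - 0.66)/0.021991 = 2.4101
Critical value: z_0.005 = ±2.576
p-value = 0.0159
Decision: fail to reject H₀ at α = 0.01

Answer: z = 2.4101, fail to reject H₀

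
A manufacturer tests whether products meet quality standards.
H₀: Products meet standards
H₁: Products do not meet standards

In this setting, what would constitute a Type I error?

Type I error (α): Rejecting H₀ when H₀ is true
Type II error (β): Failing to reject H₀ when H₁ is true

Answer: Rejecting good products that actually meet standards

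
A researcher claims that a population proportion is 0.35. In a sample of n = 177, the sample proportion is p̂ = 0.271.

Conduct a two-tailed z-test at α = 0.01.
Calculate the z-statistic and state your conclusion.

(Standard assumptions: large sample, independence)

H₀: p = 0.35, H₁: p ≠ 0.35
Standard error: SE = √(p₀(1-p₀)/n) = √(0.35×0.65/177) = 0.035851
z-statistic: z = (p̂ - p₀)/SE = (0.271 - 0.35)/0.035851 = -2.2036
Critical value: z_0.005 = ±2.576
p-value = 0.0276
Decision: fail to reject H₀ at α = 0.01

Answer: z = -2.2036, fail to reject H₀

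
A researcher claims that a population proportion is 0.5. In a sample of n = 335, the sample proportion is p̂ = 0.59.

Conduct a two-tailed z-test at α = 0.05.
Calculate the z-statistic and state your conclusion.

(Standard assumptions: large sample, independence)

H₀: p = 0.5, H₁: p ≠ 0.5
Standard error: SE = √(p₀(1-p₀)/n) = √(0.5×0.5/335) = 0.027318
z-statistic: z = (p̂ - p₀)/SE = (0.59 - 0.5)/0.027318 = 3.2945
Critical value: z_0.025 = ±1.960
p-value = 0.0010
Decision: reject H₀ at α = 0.05

Answer: z = 3.2945, reject H₀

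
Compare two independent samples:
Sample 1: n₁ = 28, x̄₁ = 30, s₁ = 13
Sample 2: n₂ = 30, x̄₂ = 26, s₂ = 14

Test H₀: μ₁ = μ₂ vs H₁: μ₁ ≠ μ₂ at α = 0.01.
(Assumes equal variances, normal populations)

Pooled variance: s²_p = [27×13² + 29×14²]/(56) = 182.9821
s_p = 13.5271
SE = s_p×√(1/n₁ + 1/n₂) = 13.5271×√(1/28 + 1/30) = 3.5545
t = (x̄₁ - x̄₂)/SE = (30 - 26)/3.5545 = 1.1253
df = 56, t-critical = ±2.667
Decision: fail to reject H₀

Answer: t = 1.1253, fail to reject H₀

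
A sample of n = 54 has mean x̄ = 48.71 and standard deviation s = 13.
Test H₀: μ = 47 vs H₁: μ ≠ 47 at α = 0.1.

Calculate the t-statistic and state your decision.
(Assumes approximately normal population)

Answer: t = 0.9666, fail to reject H₀

Derivation:
df = n - 1 = 53
SE = s/√n = 13/√54 = 1.7691
t = (x̄ - μ₀)/SE = (48.71 - 47)/1.7691 = 0.9666
Critical value: t_{0.05,53} = ±1.674
p-value ≈ 0.3381
Decision: fail to reject H₀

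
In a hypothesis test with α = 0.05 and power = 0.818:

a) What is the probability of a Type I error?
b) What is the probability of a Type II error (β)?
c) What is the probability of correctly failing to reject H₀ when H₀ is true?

Answer: a) 0.05, b) 0.182, c) 0.95

Derivation:
a) Type I error probability = α = 0.05
b) Power = P(reject H₀ | H₁ true) = 1 - β = 0.818, so Type II error probability = β = 1 - Power = 0.182
c) P(fail to reject H₀ | H₀ true) = 1 - α = 0.95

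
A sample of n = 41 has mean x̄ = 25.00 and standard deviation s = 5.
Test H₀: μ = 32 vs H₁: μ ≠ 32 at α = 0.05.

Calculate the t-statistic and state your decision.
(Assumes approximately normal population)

df = n - 1 = 40
SE = s/√n = 5/√41 = 0.7809
t = (x̄ - μ₀)/SE = (25.00 - 32)/0.7809 = -8.9640
Critical value: t_{0.025,40} = ±2.021
p-value < 0.0001
Decision: reject H₀

Answer: t = -8.9640, reject H₀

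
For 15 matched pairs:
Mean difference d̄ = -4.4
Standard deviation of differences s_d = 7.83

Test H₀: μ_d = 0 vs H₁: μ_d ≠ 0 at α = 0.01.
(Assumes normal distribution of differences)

Answer: t = -2.1764, fail to reject H₀

Derivation:
df = n - 1 = 14
SE = s_d/√n = 7.83/√15 = 2.0217
t = d̄/SE = -4.4/2.0217 = -2.1764
Critical value: t_{0.005,14} = ±2.977
p-value ≈ 0.0471
Decision: fail to reject H₀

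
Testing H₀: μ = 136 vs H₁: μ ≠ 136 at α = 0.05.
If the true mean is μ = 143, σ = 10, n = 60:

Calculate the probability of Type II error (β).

Answer: β ≈ 0.0003

Derivation:
SE = σ/√n = 10/√60 = 1.2910
Critical values: μ₀ ± z_0.025×SE = 136 ± 1.960×1.2910
Acceptance region: (133.4696, 138.5304)
Under H₁ (μ = 143): z_high = (138.5304 - 143)/1.2910 = -3.4621, z_low = (133.4696 - 143)/1.2910 = -7.3822
β = P(not reject | H₁) = Φ(-3.4621) - Φ(-7.3822) ≈ 0.0003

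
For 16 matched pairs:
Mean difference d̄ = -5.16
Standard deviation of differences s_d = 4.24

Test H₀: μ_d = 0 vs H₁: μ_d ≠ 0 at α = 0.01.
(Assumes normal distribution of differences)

df = n - 1 = 15
SE = s_d/√n = 4.24/√16 = 1.0600
t = d̄/SE = -5.16/1.0600 = -4.8679
Critical value: t_{0.005,15} = ±2.947
p-value ≈ 0.0002
Decision: reject H₀

Answer: t = -4.8679, reject H₀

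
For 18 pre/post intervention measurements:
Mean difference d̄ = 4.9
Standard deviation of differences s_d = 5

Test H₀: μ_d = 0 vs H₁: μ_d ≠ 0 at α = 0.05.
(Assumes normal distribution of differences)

df = n - 1 = 17
SE = s_d/√n = 5/√18 = 1.1785
t = d̄/SE = 4.9/1.1785 = 4.1578
Critical value: t_{0.025,17} = ±2.110
p-value ≈ 0.0007
Decision: reject H₀

Answer: t = 4.1578, reject H₀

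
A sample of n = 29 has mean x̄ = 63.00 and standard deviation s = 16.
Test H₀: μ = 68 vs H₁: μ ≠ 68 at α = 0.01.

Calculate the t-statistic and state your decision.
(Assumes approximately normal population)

Answer: t = -1.6829, fail to reject H₀

Derivation:
df = n - 1 = 28
SE = s/√n = 16/√29 = 2.9711
t = (x̄ - μ₀)/SE = (63.00 - 68)/2.9711 = -1.6829
Critical value: t_{0.005,28} = ±2.763
p-value ≈ 0.1035
Decision: fail to reject H₀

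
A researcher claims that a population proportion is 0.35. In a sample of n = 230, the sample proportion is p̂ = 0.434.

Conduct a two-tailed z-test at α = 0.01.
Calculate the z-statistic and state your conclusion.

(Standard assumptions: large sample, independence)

Answer: z = 2.6709, reject H₀

Derivation:
H₀: p = 0.35, H₁: p ≠ 0.35
Standard error: SE = √(p₀(1-p₀)/n) = √(0.35×0.65/230) = 0.031450
z-statistic: z = (p̂ - p₀)/SE = (0.434 - 0.35)/0.031450 = 2.6709
Critical value: z_0.005 = ±2.576
p-value = 0.0076
Decision: reject H₀ at α = 0.01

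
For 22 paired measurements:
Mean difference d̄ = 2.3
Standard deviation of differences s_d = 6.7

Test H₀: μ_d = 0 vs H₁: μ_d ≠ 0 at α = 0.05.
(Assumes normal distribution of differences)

df = n - 1 = 21
SE = s_d/√n = 6.7/√22 = 1.4284
t = d̄/SE = 2.3/1.4284 = 1.6102
Critical value: t_{0.025,21} = ±2.080
p-value ≈ 0.1223
Decision: fail to reject H₀

Answer: t = 1.6102, fail to reject H₀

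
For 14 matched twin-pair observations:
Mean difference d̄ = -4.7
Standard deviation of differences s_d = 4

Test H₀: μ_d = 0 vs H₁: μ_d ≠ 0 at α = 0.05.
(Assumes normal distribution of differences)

Answer: t = -4.3966, reject H₀

Derivation:
df = n - 1 = 13
SE = s_d/√n = 4/√14 = 1.0690
t = d̄/SE = -4.7/1.0690 = -4.3966
Critical value: t_{0.025,13} = ±2.160
p-value ≈ 0.0007
Decision: reject H₀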